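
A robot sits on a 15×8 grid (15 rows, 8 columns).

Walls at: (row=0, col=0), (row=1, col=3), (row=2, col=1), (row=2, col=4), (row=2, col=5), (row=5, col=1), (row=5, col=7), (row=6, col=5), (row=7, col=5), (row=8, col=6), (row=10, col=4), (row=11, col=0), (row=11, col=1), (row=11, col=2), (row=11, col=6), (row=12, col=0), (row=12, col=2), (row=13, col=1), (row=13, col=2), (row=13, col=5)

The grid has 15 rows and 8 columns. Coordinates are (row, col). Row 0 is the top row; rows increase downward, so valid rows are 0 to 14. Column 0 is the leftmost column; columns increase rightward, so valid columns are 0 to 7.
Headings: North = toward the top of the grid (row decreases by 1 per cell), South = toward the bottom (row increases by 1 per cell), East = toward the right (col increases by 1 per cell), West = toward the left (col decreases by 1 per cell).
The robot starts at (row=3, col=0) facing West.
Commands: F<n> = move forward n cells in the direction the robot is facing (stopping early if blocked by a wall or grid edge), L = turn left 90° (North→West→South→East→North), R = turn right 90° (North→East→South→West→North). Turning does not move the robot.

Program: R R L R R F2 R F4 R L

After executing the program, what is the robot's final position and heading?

Start: (row=3, col=0), facing West
  R: turn right, now facing North
  R: turn right, now facing East
  L: turn left, now facing North
  R: turn right, now facing East
  R: turn right, now facing South
  F2: move forward 2, now at (row=5, col=0)
  R: turn right, now facing West
  F4: move forward 0/4 (blocked), now at (row=5, col=0)
  R: turn right, now facing North
  L: turn left, now facing West
Final: (row=5, col=0), facing West

Answer: Final position: (row=5, col=0), facing West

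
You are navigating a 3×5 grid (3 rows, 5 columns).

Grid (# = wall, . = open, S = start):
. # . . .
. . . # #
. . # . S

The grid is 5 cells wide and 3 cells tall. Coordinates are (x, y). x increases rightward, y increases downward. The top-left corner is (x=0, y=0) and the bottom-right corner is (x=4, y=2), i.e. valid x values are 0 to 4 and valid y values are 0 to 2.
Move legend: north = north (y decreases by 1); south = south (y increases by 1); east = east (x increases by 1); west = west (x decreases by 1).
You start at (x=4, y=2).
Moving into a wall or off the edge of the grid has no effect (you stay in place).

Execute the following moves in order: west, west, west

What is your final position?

Answer: Final position: (x=3, y=2)

Derivation:
Start: (x=4, y=2)
  west (west): (x=4, y=2) -> (x=3, y=2)
  west (west): blocked, stay at (x=3, y=2)
  west (west): blocked, stay at (x=3, y=2)
Final: (x=3, y=2)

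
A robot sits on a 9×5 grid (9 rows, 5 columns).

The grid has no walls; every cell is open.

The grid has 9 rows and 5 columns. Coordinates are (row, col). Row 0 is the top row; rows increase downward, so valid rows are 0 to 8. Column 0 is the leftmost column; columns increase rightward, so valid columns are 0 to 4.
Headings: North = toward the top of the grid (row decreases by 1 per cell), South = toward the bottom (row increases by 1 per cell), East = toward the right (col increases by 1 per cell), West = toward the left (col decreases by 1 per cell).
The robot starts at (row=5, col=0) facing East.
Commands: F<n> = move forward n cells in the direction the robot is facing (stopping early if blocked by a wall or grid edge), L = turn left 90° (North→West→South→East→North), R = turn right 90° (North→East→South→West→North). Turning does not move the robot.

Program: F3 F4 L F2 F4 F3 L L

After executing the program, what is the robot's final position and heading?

Start: (row=5, col=0), facing East
  F3: move forward 3, now at (row=5, col=3)
  F4: move forward 1/4 (blocked), now at (row=5, col=4)
  L: turn left, now facing North
  F2: move forward 2, now at (row=3, col=4)
  F4: move forward 3/4 (blocked), now at (row=0, col=4)
  F3: move forward 0/3 (blocked), now at (row=0, col=4)
  L: turn left, now facing West
  L: turn left, now facing South
Final: (row=0, col=4), facing South

Answer: Final position: (row=0, col=4), facing South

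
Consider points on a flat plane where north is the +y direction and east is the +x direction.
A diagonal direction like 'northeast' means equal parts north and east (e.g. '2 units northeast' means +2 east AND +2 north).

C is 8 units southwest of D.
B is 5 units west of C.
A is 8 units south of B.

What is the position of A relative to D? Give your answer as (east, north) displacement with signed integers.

Answer: A is at (east=-13, north=-16) relative to D.

Derivation:
Place D at the origin (east=0, north=0).
  C is 8 units southwest of D: delta (east=-8, north=-8); C at (east=-8, north=-8).
  B is 5 units west of C: delta (east=-5, north=+0); B at (east=-13, north=-8).
  A is 8 units south of B: delta (east=+0, north=-8); A at (east=-13, north=-16).
Therefore A relative to D: (east=-13, north=-16).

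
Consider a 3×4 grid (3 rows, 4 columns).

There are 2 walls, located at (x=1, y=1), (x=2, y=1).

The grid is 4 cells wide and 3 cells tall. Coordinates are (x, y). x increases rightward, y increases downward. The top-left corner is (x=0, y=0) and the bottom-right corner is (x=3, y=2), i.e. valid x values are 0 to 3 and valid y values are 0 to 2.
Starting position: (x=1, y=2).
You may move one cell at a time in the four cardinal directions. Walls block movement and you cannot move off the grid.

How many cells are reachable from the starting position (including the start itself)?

Answer: Reachable cells: 10

Derivation:
BFS flood-fill from (x=1, y=2):
  Distance 0: (x=1, y=2)
  Distance 1: (x=0, y=2), (x=2, y=2)
  Distance 2: (x=0, y=1), (x=3, y=2)
  Distance 3: (x=0, y=0), (x=3, y=1)
  Distance 4: (x=1, y=0), (x=3, y=0)
  Distance 5: (x=2, y=0)
Total reachable: 10 (grid has 10 open cells total)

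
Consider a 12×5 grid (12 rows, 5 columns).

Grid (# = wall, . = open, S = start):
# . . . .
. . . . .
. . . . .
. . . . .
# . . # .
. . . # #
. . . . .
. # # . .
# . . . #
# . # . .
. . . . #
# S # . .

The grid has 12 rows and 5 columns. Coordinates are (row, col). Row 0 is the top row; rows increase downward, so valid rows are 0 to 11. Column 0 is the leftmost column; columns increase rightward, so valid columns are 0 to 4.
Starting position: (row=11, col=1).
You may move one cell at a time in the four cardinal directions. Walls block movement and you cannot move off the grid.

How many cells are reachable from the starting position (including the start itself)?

Answer: Reachable cells: 46

Derivation:
BFS flood-fill from (row=11, col=1):
  Distance 0: (row=11, col=1)
  Distance 1: (row=10, col=1)
  Distance 2: (row=9, col=1), (row=10, col=0), (row=10, col=2)
  Distance 3: (row=8, col=1), (row=10, col=3)
  Distance 4: (row=8, col=2), (row=9, col=3), (row=11, col=3)
  Distance 5: (row=8, col=3), (row=9, col=4), (row=11, col=4)
  Distance 6: (row=7, col=3)
  Distance 7: (row=6, col=3), (row=7, col=4)
  Distance 8: (row=6, col=2), (row=6, col=4)
  Distance 9: (row=5, col=2), (row=6, col=1)
  Distance 10: (row=4, col=2), (row=5, col=1), (row=6, col=0)
  Distance 11: (row=3, col=2), (row=4, col=1), (row=5, col=0), (row=7, col=0)
  Distance 12: (row=2, col=2), (row=3, col=1), (row=3, col=3)
  Distance 13: (row=1, col=2), (row=2, col=1), (row=2, col=3), (row=3, col=0), (row=3, col=4)
  Distance 14: (row=0, col=2), (row=1, col=1), (row=1, col=3), (row=2, col=0), (row=2, col=4), (row=4, col=4)
  Distance 15: (row=0, col=1), (row=0, col=3), (row=1, col=0), (row=1, col=4)
  Distance 16: (row=0, col=4)
Total reachable: 46 (grid has 46 open cells total)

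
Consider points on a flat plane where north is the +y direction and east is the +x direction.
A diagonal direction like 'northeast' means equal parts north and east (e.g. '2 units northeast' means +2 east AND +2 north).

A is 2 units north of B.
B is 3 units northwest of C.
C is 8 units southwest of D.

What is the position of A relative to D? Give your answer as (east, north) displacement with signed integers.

Answer: A is at (east=-11, north=-3) relative to D.

Derivation:
Place D at the origin (east=0, north=0).
  C is 8 units southwest of D: delta (east=-8, north=-8); C at (east=-8, north=-8).
  B is 3 units northwest of C: delta (east=-3, north=+3); B at (east=-11, north=-5).
  A is 2 units north of B: delta (east=+0, north=+2); A at (east=-11, north=-3).
Therefore A relative to D: (east=-11, north=-3).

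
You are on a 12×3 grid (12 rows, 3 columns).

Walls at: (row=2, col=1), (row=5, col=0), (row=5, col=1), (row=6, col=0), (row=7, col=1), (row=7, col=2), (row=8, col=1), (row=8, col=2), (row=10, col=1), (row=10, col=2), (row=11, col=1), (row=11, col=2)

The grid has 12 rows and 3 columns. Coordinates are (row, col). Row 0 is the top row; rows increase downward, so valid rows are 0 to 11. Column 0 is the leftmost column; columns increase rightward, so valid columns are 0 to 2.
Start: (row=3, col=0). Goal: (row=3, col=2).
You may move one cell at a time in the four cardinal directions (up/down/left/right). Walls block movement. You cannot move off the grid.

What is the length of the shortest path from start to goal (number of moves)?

Answer: Shortest path length: 2

Derivation:
BFS from (row=3, col=0) until reaching (row=3, col=2):
  Distance 0: (row=3, col=0)
  Distance 1: (row=2, col=0), (row=3, col=1), (row=4, col=0)
  Distance 2: (row=1, col=0), (row=3, col=2), (row=4, col=1)  <- goal reached here
One shortest path (2 moves): (row=3, col=0) -> (row=3, col=1) -> (row=3, col=2)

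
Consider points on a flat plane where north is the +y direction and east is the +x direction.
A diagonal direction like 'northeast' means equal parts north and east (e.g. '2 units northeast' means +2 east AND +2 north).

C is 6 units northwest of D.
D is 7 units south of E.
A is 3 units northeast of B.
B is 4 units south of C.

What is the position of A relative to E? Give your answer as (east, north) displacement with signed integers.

Place E at the origin (east=0, north=0).
  D is 7 units south of E: delta (east=+0, north=-7); D at (east=0, north=-7).
  C is 6 units northwest of D: delta (east=-6, north=+6); C at (east=-6, north=-1).
  B is 4 units south of C: delta (east=+0, north=-4); B at (east=-6, north=-5).
  A is 3 units northeast of B: delta (east=+3, north=+3); A at (east=-3, north=-2).
Therefore A relative to E: (east=-3, north=-2).

Answer: A is at (east=-3, north=-2) relative to E.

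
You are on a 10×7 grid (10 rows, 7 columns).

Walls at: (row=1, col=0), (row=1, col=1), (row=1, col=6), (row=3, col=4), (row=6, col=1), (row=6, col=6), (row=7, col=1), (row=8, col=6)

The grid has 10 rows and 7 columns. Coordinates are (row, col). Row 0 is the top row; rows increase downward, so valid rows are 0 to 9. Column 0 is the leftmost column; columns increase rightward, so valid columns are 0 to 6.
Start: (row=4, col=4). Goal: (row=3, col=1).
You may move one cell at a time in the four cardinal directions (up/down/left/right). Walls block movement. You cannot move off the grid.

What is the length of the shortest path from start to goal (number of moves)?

BFS from (row=4, col=4) until reaching (row=3, col=1):
  Distance 0: (row=4, col=4)
  Distance 1: (row=4, col=3), (row=4, col=5), (row=5, col=4)
  Distance 2: (row=3, col=3), (row=3, col=5), (row=4, col=2), (row=4, col=6), (row=5, col=3), (row=5, col=5), (row=6, col=4)
  Distance 3: (row=2, col=3), (row=2, col=5), (row=3, col=2), (row=3, col=6), (row=4, col=1), (row=5, col=2), (row=5, col=6), (row=6, col=3), (row=6, col=5), (row=7, col=4)
  Distance 4: (row=1, col=3), (row=1, col=5), (row=2, col=2), (row=2, col=4), (row=2, col=6), (row=3, col=1), (row=4, col=0), (row=5, col=1), (row=6, col=2), (row=7, col=3), (row=7, col=5), (row=8, col=4)  <- goal reached here
One shortest path (4 moves): (row=4, col=4) -> (row=4, col=3) -> (row=4, col=2) -> (row=4, col=1) -> (row=3, col=1)

Answer: Shortest path length: 4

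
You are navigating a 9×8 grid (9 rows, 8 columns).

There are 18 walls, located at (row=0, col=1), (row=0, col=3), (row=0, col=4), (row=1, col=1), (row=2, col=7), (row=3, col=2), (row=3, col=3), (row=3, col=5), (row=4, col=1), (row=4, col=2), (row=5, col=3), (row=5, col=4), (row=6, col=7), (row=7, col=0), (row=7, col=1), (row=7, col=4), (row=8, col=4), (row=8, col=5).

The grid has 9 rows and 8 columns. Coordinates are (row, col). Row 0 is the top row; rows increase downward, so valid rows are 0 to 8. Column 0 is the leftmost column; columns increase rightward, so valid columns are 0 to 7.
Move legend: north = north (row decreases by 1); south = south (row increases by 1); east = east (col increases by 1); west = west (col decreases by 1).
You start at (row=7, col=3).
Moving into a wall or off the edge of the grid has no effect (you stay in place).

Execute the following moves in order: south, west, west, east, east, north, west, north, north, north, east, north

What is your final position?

Start: (row=7, col=3)
  south (south): (row=7, col=3) -> (row=8, col=3)
  west (west): (row=8, col=3) -> (row=8, col=2)
  west (west): (row=8, col=2) -> (row=8, col=1)
  east (east): (row=8, col=1) -> (row=8, col=2)
  east (east): (row=8, col=2) -> (row=8, col=3)
  north (north): (row=8, col=3) -> (row=7, col=3)
  west (west): (row=7, col=3) -> (row=7, col=2)
  north (north): (row=7, col=2) -> (row=6, col=2)
  north (north): (row=6, col=2) -> (row=5, col=2)
  north (north): blocked, stay at (row=5, col=2)
  east (east): blocked, stay at (row=5, col=2)
  north (north): blocked, stay at (row=5, col=2)
Final: (row=5, col=2)

Answer: Final position: (row=5, col=2)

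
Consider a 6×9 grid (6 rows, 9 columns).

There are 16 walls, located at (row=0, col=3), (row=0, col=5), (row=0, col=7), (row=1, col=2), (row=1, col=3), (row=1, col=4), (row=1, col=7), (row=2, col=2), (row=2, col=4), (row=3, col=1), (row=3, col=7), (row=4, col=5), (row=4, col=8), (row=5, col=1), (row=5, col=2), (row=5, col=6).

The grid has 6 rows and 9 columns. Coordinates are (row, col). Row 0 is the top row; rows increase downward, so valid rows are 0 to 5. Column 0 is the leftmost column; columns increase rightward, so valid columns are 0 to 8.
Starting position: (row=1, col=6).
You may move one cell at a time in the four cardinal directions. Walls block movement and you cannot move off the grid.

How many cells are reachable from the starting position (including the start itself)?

Answer: Reachable cells: 37

Derivation:
BFS flood-fill from (row=1, col=6):
  Distance 0: (row=1, col=6)
  Distance 1: (row=0, col=6), (row=1, col=5), (row=2, col=6)
  Distance 2: (row=2, col=5), (row=2, col=7), (row=3, col=6)
  Distance 3: (row=2, col=8), (row=3, col=5), (row=4, col=6)
  Distance 4: (row=1, col=8), (row=3, col=4), (row=3, col=8), (row=4, col=7)
  Distance 5: (row=0, col=8), (row=3, col=3), (row=4, col=4), (row=5, col=7)
  Distance 6: (row=2, col=3), (row=3, col=2), (row=4, col=3), (row=5, col=4), (row=5, col=8)
  Distance 7: (row=4, col=2), (row=5, col=3), (row=5, col=5)
  Distance 8: (row=4, col=1)
  Distance 9: (row=4, col=0)
  Distance 10: (row=3, col=0), (row=5, col=0)
  Distance 11: (row=2, col=0)
  Distance 12: (row=1, col=0), (row=2, col=1)
  Distance 13: (row=0, col=0), (row=1, col=1)
  Distance 14: (row=0, col=1)
  Distance 15: (row=0, col=2)
Total reachable: 37 (grid has 38 open cells total)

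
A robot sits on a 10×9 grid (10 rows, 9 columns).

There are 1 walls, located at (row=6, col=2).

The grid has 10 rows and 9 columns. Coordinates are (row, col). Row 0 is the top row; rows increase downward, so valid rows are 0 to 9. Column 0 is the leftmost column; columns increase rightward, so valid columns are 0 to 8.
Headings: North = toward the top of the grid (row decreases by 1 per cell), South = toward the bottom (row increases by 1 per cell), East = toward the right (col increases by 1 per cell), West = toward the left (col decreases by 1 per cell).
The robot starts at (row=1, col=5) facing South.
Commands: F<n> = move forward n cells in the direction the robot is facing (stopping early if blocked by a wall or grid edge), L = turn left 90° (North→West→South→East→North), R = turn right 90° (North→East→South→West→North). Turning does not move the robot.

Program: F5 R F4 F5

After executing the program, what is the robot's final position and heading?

Answer: Final position: (row=6, col=3), facing West

Derivation:
Start: (row=1, col=5), facing South
  F5: move forward 5, now at (row=6, col=5)
  R: turn right, now facing West
  F4: move forward 2/4 (blocked), now at (row=6, col=3)
  F5: move forward 0/5 (blocked), now at (row=6, col=3)
Final: (row=6, col=3), facing West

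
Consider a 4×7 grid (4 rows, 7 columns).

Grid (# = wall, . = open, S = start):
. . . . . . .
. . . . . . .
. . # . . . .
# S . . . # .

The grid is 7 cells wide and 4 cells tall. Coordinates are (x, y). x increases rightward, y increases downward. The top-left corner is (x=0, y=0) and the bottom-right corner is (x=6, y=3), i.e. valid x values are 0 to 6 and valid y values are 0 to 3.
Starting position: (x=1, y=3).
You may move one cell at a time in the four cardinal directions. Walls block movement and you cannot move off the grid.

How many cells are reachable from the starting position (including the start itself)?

BFS flood-fill from (x=1, y=3):
  Distance 0: (x=1, y=3)
  Distance 1: (x=1, y=2), (x=2, y=3)
  Distance 2: (x=1, y=1), (x=0, y=2), (x=3, y=3)
  Distance 3: (x=1, y=0), (x=0, y=1), (x=2, y=1), (x=3, y=2), (x=4, y=3)
  Distance 4: (x=0, y=0), (x=2, y=0), (x=3, y=1), (x=4, y=2)
  Distance 5: (x=3, y=0), (x=4, y=1), (x=5, y=2)
  Distance 6: (x=4, y=0), (x=5, y=1), (x=6, y=2)
  Distance 7: (x=5, y=0), (x=6, y=1), (x=6, y=3)
  Distance 8: (x=6, y=0)
Total reachable: 25 (grid has 25 open cells total)

Answer: Reachable cells: 25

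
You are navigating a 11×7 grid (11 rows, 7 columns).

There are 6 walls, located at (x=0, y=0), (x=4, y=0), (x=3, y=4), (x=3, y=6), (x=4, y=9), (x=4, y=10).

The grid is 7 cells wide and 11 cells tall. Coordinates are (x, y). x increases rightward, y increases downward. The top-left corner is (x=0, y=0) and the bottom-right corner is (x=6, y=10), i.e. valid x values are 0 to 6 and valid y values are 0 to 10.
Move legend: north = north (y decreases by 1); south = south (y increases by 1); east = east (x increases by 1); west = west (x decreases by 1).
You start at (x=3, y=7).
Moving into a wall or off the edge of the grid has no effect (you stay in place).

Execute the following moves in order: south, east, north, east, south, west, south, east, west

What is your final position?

Start: (x=3, y=7)
  south (south): (x=3, y=7) -> (x=3, y=8)
  east (east): (x=3, y=8) -> (x=4, y=8)
  north (north): (x=4, y=8) -> (x=4, y=7)
  east (east): (x=4, y=7) -> (x=5, y=7)
  south (south): (x=5, y=7) -> (x=5, y=8)
  west (west): (x=5, y=8) -> (x=4, y=8)
  south (south): blocked, stay at (x=4, y=8)
  east (east): (x=4, y=8) -> (x=5, y=8)
  west (west): (x=5, y=8) -> (x=4, y=8)
Final: (x=4, y=8)

Answer: Final position: (x=4, y=8)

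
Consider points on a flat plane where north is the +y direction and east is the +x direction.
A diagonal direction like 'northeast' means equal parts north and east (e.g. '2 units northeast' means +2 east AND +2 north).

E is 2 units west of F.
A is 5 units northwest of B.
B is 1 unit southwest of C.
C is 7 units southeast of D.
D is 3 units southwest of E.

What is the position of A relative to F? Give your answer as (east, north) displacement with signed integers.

Place F at the origin (east=0, north=0).
  E is 2 units west of F: delta (east=-2, north=+0); E at (east=-2, north=0).
  D is 3 units southwest of E: delta (east=-3, north=-3); D at (east=-5, north=-3).
  C is 7 units southeast of D: delta (east=+7, north=-7); C at (east=2, north=-10).
  B is 1 unit southwest of C: delta (east=-1, north=-1); B at (east=1, north=-11).
  A is 5 units northwest of B: delta (east=-5, north=+5); A at (east=-4, north=-6).
Therefore A relative to F: (east=-4, north=-6).

Answer: A is at (east=-4, north=-6) relative to F.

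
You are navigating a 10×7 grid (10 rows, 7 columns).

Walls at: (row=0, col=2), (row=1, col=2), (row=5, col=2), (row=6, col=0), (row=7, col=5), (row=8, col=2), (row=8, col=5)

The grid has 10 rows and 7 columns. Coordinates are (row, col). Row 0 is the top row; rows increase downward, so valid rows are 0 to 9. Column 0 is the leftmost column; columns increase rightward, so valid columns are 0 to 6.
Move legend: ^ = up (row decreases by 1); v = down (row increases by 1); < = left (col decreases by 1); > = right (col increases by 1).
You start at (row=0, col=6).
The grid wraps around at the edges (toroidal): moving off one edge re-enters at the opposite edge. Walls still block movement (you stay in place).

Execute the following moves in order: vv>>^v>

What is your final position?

Answer: Final position: (row=2, col=2)

Derivation:
Start: (row=0, col=6)
  v (down): (row=0, col=6) -> (row=1, col=6)
  v (down): (row=1, col=6) -> (row=2, col=6)
  > (right): (row=2, col=6) -> (row=2, col=0)
  > (right): (row=2, col=0) -> (row=2, col=1)
  ^ (up): (row=2, col=1) -> (row=1, col=1)
  v (down): (row=1, col=1) -> (row=2, col=1)
  > (right): (row=2, col=1) -> (row=2, col=2)
Final: (row=2, col=2)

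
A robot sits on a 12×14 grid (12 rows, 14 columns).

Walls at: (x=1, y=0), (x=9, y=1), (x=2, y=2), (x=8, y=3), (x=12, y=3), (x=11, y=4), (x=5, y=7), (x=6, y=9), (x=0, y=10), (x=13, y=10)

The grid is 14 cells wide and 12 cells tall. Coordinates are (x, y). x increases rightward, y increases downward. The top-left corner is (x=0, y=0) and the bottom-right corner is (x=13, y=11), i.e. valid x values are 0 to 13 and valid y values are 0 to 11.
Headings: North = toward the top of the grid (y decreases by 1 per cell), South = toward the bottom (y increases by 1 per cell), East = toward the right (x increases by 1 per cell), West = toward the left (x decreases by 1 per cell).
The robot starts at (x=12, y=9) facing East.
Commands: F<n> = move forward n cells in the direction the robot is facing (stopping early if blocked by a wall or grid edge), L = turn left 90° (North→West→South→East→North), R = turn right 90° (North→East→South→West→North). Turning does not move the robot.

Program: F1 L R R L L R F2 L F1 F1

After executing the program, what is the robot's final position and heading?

Start: (x=12, y=9), facing East
  F1: move forward 1, now at (x=13, y=9)
  L: turn left, now facing North
  R: turn right, now facing East
  R: turn right, now facing South
  L: turn left, now facing East
  L: turn left, now facing North
  R: turn right, now facing East
  F2: move forward 0/2 (blocked), now at (x=13, y=9)
  L: turn left, now facing North
  F1: move forward 1, now at (x=13, y=8)
  F1: move forward 1, now at (x=13, y=7)
Final: (x=13, y=7), facing North

Answer: Final position: (x=13, y=7), facing North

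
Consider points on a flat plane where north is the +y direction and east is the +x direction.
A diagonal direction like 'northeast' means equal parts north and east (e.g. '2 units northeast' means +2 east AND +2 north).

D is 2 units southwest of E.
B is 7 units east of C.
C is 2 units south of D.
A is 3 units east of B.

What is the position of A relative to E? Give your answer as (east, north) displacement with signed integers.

Answer: A is at (east=8, north=-4) relative to E.

Derivation:
Place E at the origin (east=0, north=0).
  D is 2 units southwest of E: delta (east=-2, north=-2); D at (east=-2, north=-2).
  C is 2 units south of D: delta (east=+0, north=-2); C at (east=-2, north=-4).
  B is 7 units east of C: delta (east=+7, north=+0); B at (east=5, north=-4).
  A is 3 units east of B: delta (east=+3, north=+0); A at (east=8, north=-4).
Therefore A relative to E: (east=8, north=-4).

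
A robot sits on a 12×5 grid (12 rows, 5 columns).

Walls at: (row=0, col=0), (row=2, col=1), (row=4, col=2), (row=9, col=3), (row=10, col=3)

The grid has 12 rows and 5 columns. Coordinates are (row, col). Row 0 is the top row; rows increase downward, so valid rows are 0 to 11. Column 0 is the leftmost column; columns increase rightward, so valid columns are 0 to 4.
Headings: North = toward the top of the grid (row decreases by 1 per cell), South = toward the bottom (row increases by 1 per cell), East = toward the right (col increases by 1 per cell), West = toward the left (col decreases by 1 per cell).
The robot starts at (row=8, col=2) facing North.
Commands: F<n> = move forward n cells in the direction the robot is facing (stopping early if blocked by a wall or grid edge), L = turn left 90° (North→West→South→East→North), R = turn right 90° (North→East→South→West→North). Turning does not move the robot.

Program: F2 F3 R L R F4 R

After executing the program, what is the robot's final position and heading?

Start: (row=8, col=2), facing North
  F2: move forward 2, now at (row=6, col=2)
  F3: move forward 1/3 (blocked), now at (row=5, col=2)
  R: turn right, now facing East
  L: turn left, now facing North
  R: turn right, now facing East
  F4: move forward 2/4 (blocked), now at (row=5, col=4)
  R: turn right, now facing South
Final: (row=5, col=4), facing South

Answer: Final position: (row=5, col=4), facing South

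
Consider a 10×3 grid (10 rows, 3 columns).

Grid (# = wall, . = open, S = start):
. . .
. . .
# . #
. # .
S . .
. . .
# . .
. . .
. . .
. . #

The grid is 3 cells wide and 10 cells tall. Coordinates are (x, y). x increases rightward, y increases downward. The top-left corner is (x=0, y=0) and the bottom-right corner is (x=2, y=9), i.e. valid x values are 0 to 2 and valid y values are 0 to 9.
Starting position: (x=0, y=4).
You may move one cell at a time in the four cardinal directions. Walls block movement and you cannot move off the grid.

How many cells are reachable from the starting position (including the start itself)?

BFS flood-fill from (x=0, y=4):
  Distance 0: (x=0, y=4)
  Distance 1: (x=0, y=3), (x=1, y=4), (x=0, y=5)
  Distance 2: (x=2, y=4), (x=1, y=5)
  Distance 3: (x=2, y=3), (x=2, y=5), (x=1, y=6)
  Distance 4: (x=2, y=6), (x=1, y=7)
  Distance 5: (x=0, y=7), (x=2, y=7), (x=1, y=8)
  Distance 6: (x=0, y=8), (x=2, y=8), (x=1, y=9)
  Distance 7: (x=0, y=9)
Total reachable: 18 (grid has 25 open cells total)

Answer: Reachable cells: 18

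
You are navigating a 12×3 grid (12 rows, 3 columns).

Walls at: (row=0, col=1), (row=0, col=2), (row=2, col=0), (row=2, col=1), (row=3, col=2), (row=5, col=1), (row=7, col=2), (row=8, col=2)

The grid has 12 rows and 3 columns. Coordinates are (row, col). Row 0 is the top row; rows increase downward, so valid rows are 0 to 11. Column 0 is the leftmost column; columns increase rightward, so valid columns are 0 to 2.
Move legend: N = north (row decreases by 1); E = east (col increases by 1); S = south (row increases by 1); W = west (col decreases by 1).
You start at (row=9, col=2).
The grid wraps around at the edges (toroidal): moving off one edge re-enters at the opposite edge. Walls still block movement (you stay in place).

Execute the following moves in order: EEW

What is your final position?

Start: (row=9, col=2)
  E (east): (row=9, col=2) -> (row=9, col=0)
  E (east): (row=9, col=0) -> (row=9, col=1)
  W (west): (row=9, col=1) -> (row=9, col=0)
Final: (row=9, col=0)

Answer: Final position: (row=9, col=0)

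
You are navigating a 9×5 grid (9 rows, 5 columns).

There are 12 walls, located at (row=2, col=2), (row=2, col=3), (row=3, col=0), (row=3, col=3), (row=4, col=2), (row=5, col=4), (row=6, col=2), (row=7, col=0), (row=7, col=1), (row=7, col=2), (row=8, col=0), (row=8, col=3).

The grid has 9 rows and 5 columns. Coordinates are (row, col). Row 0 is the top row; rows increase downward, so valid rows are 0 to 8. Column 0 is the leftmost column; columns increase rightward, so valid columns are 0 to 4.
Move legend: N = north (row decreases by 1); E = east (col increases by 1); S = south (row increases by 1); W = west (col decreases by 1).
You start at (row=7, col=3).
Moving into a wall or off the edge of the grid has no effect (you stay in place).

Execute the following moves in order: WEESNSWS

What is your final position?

Answer: Final position: (row=8, col=4)

Derivation:
Start: (row=7, col=3)
  W (west): blocked, stay at (row=7, col=3)
  E (east): (row=7, col=3) -> (row=7, col=4)
  E (east): blocked, stay at (row=7, col=4)
  S (south): (row=7, col=4) -> (row=8, col=4)
  N (north): (row=8, col=4) -> (row=7, col=4)
  S (south): (row=7, col=4) -> (row=8, col=4)
  W (west): blocked, stay at (row=8, col=4)
  S (south): blocked, stay at (row=8, col=4)
Final: (row=8, col=4)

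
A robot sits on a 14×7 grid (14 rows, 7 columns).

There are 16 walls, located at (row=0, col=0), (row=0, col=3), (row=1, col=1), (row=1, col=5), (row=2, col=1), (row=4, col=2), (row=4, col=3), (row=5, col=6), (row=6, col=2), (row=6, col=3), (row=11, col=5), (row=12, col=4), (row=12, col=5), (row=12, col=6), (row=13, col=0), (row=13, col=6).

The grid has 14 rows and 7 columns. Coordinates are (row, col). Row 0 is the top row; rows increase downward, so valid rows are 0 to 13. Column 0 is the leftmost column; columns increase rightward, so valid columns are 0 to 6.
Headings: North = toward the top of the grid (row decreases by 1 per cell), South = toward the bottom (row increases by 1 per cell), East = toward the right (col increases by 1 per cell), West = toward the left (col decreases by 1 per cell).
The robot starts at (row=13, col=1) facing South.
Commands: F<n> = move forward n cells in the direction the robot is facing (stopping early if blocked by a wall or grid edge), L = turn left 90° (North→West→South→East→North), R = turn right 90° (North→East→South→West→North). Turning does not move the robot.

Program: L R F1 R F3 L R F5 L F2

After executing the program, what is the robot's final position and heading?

Answer: Final position: (row=13, col=1), facing South

Derivation:
Start: (row=13, col=1), facing South
  L: turn left, now facing East
  R: turn right, now facing South
  F1: move forward 0/1 (blocked), now at (row=13, col=1)
  R: turn right, now facing West
  F3: move forward 0/3 (blocked), now at (row=13, col=1)
  L: turn left, now facing South
  R: turn right, now facing West
  F5: move forward 0/5 (blocked), now at (row=13, col=1)
  L: turn left, now facing South
  F2: move forward 0/2 (blocked), now at (row=13, col=1)
Final: (row=13, col=1), facing South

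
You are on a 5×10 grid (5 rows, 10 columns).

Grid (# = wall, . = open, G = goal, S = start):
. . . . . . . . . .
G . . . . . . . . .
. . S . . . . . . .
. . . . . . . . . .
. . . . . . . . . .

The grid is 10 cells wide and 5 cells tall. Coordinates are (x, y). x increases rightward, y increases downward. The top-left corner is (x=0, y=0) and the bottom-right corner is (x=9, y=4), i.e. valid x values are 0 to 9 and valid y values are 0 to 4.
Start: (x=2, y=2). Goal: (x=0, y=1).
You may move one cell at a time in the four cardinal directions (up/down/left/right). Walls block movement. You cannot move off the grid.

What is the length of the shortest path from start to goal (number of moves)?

Answer: Shortest path length: 3

Derivation:
BFS from (x=2, y=2) until reaching (x=0, y=1):
  Distance 0: (x=2, y=2)
  Distance 1: (x=2, y=1), (x=1, y=2), (x=3, y=2), (x=2, y=3)
  Distance 2: (x=2, y=0), (x=1, y=1), (x=3, y=1), (x=0, y=2), (x=4, y=2), (x=1, y=3), (x=3, y=3), (x=2, y=4)
  Distance 3: (x=1, y=0), (x=3, y=0), (x=0, y=1), (x=4, y=1), (x=5, y=2), (x=0, y=3), (x=4, y=3), (x=1, y=4), (x=3, y=4)  <- goal reached here
One shortest path (3 moves): (x=2, y=2) -> (x=1, y=2) -> (x=0, y=2) -> (x=0, y=1)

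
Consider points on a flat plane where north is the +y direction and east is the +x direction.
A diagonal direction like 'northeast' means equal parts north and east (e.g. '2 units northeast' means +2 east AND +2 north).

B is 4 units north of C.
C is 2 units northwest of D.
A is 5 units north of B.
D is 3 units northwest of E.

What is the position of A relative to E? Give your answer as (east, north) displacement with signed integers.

Place E at the origin (east=0, north=0).
  D is 3 units northwest of E: delta (east=-3, north=+3); D at (east=-3, north=3).
  C is 2 units northwest of D: delta (east=-2, north=+2); C at (east=-5, north=5).
  B is 4 units north of C: delta (east=+0, north=+4); B at (east=-5, north=9).
  A is 5 units north of B: delta (east=+0, north=+5); A at (east=-5, north=14).
Therefore A relative to E: (east=-5, north=14).

Answer: A is at (east=-5, north=14) relative to E.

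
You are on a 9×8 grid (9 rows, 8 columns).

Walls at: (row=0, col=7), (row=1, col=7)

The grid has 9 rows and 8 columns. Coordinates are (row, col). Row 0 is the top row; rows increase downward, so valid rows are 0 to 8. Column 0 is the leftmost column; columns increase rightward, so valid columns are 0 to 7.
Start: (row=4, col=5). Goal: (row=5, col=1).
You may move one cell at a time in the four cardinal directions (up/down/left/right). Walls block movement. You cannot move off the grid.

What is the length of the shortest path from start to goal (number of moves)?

BFS from (row=4, col=5) until reaching (row=5, col=1):
  Distance 0: (row=4, col=5)
  Distance 1: (row=3, col=5), (row=4, col=4), (row=4, col=6), (row=5, col=5)
  Distance 2: (row=2, col=5), (row=3, col=4), (row=3, col=6), (row=4, col=3), (row=4, col=7), (row=5, col=4), (row=5, col=6), (row=6, col=5)
  Distance 3: (row=1, col=5), (row=2, col=4), (row=2, col=6), (row=3, col=3), (row=3, col=7), (row=4, col=2), (row=5, col=3), (row=5, col=7), (row=6, col=4), (row=6, col=6), (row=7, col=5)
  Distance 4: (row=0, col=5), (row=1, col=4), (row=1, col=6), (row=2, col=3), (row=2, col=7), (row=3, col=2), (row=4, col=1), (row=5, col=2), (row=6, col=3), (row=6, col=7), (row=7, col=4), (row=7, col=6), (row=8, col=5)
  Distance 5: (row=0, col=4), (row=0, col=6), (row=1, col=3), (row=2, col=2), (row=3, col=1), (row=4, col=0), (row=5, col=1), (row=6, col=2), (row=7, col=3), (row=7, col=7), (row=8, col=4), (row=8, col=6)  <- goal reached here
One shortest path (5 moves): (row=4, col=5) -> (row=4, col=4) -> (row=4, col=3) -> (row=4, col=2) -> (row=4, col=1) -> (row=5, col=1)

Answer: Shortest path length: 5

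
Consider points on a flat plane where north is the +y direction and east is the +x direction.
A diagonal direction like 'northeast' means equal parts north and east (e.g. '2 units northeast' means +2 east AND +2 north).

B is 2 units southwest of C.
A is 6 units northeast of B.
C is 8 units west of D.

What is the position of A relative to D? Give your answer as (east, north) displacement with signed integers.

Answer: A is at (east=-4, north=4) relative to D.

Derivation:
Place D at the origin (east=0, north=0).
  C is 8 units west of D: delta (east=-8, north=+0); C at (east=-8, north=0).
  B is 2 units southwest of C: delta (east=-2, north=-2); B at (east=-10, north=-2).
  A is 6 units northeast of B: delta (east=+6, north=+6); A at (east=-4, north=4).
Therefore A relative to D: (east=-4, north=4).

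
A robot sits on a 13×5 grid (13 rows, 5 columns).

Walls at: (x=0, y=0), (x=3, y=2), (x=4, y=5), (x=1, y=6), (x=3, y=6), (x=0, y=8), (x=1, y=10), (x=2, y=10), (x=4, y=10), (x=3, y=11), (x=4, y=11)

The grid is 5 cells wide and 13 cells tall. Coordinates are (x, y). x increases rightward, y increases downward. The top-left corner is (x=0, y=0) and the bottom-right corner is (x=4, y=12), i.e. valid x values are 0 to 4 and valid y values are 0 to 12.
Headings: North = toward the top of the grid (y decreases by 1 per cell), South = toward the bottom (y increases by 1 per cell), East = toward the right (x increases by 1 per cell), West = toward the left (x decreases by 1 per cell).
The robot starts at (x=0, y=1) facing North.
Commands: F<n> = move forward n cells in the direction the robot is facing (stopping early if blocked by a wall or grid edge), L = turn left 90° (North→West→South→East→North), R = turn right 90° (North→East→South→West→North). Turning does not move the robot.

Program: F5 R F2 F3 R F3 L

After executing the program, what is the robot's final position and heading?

Answer: Final position: (x=4, y=4), facing East

Derivation:
Start: (x=0, y=1), facing North
  F5: move forward 0/5 (blocked), now at (x=0, y=1)
  R: turn right, now facing East
  F2: move forward 2, now at (x=2, y=1)
  F3: move forward 2/3 (blocked), now at (x=4, y=1)
  R: turn right, now facing South
  F3: move forward 3, now at (x=4, y=4)
  L: turn left, now facing East
Final: (x=4, y=4), facing East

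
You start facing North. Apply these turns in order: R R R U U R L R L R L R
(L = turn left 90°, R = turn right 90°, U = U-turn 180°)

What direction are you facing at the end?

Start: North
  R (right (90° clockwise)) -> East
  R (right (90° clockwise)) -> South
  R (right (90° clockwise)) -> West
  U (U-turn (180°)) -> East
  U (U-turn (180°)) -> West
  R (right (90° clockwise)) -> North
  L (left (90° counter-clockwise)) -> West
  R (right (90° clockwise)) -> North
  L (left (90° counter-clockwise)) -> West
  R (right (90° clockwise)) -> North
  L (left (90° counter-clockwise)) -> West
  R (right (90° clockwise)) -> North
Final: North

Answer: Final heading: North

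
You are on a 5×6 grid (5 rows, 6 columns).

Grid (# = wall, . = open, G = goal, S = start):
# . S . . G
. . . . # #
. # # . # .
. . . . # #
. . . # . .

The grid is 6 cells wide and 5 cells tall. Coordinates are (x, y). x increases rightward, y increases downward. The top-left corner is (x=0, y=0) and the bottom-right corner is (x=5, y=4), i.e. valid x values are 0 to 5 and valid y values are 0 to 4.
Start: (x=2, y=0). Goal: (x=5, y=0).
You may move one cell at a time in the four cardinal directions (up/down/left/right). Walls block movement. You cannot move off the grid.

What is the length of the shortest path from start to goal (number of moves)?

BFS from (x=2, y=0) until reaching (x=5, y=0):
  Distance 0: (x=2, y=0)
  Distance 1: (x=1, y=0), (x=3, y=0), (x=2, y=1)
  Distance 2: (x=4, y=0), (x=1, y=1), (x=3, y=1)
  Distance 3: (x=5, y=0), (x=0, y=1), (x=3, y=2)  <- goal reached here
One shortest path (3 moves): (x=2, y=0) -> (x=3, y=0) -> (x=4, y=0) -> (x=5, y=0)

Answer: Shortest path length: 3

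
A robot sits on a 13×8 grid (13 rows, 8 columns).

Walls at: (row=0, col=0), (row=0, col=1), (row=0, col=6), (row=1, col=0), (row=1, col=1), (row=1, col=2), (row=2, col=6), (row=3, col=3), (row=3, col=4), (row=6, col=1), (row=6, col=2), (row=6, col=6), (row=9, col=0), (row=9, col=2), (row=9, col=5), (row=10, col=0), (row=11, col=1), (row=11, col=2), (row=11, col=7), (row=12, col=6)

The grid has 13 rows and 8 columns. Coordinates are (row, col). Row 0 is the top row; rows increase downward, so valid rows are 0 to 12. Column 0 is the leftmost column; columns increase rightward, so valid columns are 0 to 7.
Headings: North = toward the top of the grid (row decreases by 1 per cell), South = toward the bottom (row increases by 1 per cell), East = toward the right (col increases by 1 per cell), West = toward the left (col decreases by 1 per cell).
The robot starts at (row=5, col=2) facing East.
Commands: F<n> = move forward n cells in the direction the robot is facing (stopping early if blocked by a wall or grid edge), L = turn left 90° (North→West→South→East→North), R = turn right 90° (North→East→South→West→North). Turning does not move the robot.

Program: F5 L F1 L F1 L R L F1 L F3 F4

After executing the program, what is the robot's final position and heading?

Answer: Final position: (row=5, col=7), facing East

Derivation:
Start: (row=5, col=2), facing East
  F5: move forward 5, now at (row=5, col=7)
  L: turn left, now facing North
  F1: move forward 1, now at (row=4, col=7)
  L: turn left, now facing West
  F1: move forward 1, now at (row=4, col=6)
  L: turn left, now facing South
  R: turn right, now facing West
  L: turn left, now facing South
  F1: move forward 1, now at (row=5, col=6)
  L: turn left, now facing East
  F3: move forward 1/3 (blocked), now at (row=5, col=7)
  F4: move forward 0/4 (blocked), now at (row=5, col=7)
Final: (row=5, col=7), facing East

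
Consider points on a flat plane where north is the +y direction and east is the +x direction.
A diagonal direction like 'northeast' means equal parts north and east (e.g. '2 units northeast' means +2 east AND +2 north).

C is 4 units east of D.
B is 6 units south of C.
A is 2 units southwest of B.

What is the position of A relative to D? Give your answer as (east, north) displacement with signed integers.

Place D at the origin (east=0, north=0).
  C is 4 units east of D: delta (east=+4, north=+0); C at (east=4, north=0).
  B is 6 units south of C: delta (east=+0, north=-6); B at (east=4, north=-6).
  A is 2 units southwest of B: delta (east=-2, north=-2); A at (east=2, north=-8).
Therefore A relative to D: (east=2, north=-8).

Answer: A is at (east=2, north=-8) relative to D.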